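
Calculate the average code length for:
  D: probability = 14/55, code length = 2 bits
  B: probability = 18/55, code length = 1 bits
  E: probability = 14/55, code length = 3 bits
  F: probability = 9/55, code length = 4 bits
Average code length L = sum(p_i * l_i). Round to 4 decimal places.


Weighted contributions p_i * l_i:
  D: (14/55) * 2 = 28/55
  B: (18/55) * 1 = 18/55
  E: (14/55) * 3 = 42/55
  F: (9/55) * 4 = 36/55
Sum = (28 + 18 + 42 + 36)/55 = 124/55

L = 124/55 = 2.2545 bits/symbol


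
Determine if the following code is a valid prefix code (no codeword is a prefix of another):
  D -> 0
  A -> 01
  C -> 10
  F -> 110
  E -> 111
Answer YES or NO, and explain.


Checking each pair (does one codeword prefix another?):
  D='0' vs A='01': prefix -- VIOLATION

NO -- this is NOT a valid prefix code. D (0) is a prefix of A (01).


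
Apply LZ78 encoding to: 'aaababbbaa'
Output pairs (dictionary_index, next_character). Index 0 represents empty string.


LZ78 encoding steps:
Dictionary: {0: ''}
Step 1: w='' (idx 0), next='a' -> output (0, 'a'), add 'a' as idx 1
Step 2: w='a' (idx 1), next='a' -> output (1, 'a'), add 'aa' as idx 2
Step 3: w='' (idx 0), next='b' -> output (0, 'b'), add 'b' as idx 3
Step 4: w='a' (idx 1), next='b' -> output (1, 'b'), add 'ab' as idx 4
Step 5: w='b' (idx 3), next='b' -> output (3, 'b'), add 'bb' as idx 5
Step 6: w='aa' (idx 2), end of input -> output (2, '')


Encoded: [(0, 'a'), (1, 'a'), (0, 'b'), (1, 'b'), (3, 'b'), (2, '')]


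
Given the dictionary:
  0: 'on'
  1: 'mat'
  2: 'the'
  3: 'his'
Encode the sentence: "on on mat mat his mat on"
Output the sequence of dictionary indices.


Look up each word in the dictionary:
  'on' -> 0
  'on' -> 0
  'mat' -> 1
  'mat' -> 1
  'his' -> 3
  'mat' -> 1
  'on' -> 0

Encoded: [0, 0, 1, 1, 3, 1, 0]


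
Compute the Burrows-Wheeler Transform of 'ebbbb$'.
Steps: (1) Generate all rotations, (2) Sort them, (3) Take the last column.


Rotations (sorted):
  0: $ebbbb -> last char: b
  1: b$ebbb -> last char: b
  2: bb$ebb -> last char: b
  3: bbb$eb -> last char: b
  4: bbbb$e -> last char: e
  5: ebbbb$ -> last char: $


BWT = bbbbe$


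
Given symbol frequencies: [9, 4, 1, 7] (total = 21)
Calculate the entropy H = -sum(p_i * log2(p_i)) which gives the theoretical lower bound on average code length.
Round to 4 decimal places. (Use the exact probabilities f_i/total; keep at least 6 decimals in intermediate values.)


Per-symbol terms -p_i * log2(p_i) with p_i = f_i/21:
  p = 9/21 = 0.428571: log2(p) = -1.222392, -p*log2(p) = 0.523882
  p = 4/21 = 0.190476: log2(p) = -2.392317, -p*log2(p) = 0.455680
  p = 1/21 = 0.047619: log2(p) = -4.392317, -p*log2(p) = 0.209158
  p = 7/21 = 0.333333: log2(p) = -1.584963, -p*log2(p) = 0.528321
H = 0.523882 + 0.455680 + 0.209158 + 0.528321 = 1.717041

H = 1.717 bits/symbol


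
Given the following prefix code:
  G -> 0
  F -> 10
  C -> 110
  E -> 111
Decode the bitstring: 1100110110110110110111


Decoding step by step:
Bits 110 -> C
Bits 0 -> G
Bits 110 -> C
Bits 110 -> C
Bits 110 -> C
Bits 110 -> C
Bits 110 -> C
Bits 111 -> E


Decoded message: CGCCCCCE


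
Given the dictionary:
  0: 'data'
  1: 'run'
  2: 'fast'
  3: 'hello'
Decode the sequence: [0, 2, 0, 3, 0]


Look up each index in the dictionary:
  0 -> 'data'
  2 -> 'fast'
  0 -> 'data'
  3 -> 'hello'
  0 -> 'data'

Decoded: "data fast data hello data"


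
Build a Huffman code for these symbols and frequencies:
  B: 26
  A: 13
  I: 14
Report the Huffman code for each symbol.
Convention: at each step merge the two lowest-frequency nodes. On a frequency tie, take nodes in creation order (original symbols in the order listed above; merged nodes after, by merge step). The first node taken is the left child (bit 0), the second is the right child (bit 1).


Huffman tree construction:
Step 1: Merge A(13) + I(14) = 27
Step 2: Merge B(26) + (A+I)(27) = 53
Read each symbol's code off the tree from the root (left child = 0, right child = 1).

Codes:
  B: 0 (length 1)
  A: 10 (length 2)
  I: 11 (length 2)
Average code length: 80/53 = 1.5094 bits/symbol


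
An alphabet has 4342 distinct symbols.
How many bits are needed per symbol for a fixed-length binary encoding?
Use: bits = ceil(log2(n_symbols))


log2(4342) = 12.0841
Bracket: 2^12 = 4096 < 4342 <= 2^13 = 8192
So ceil(log2(4342)) = 13

bits = ceil(log2(4342)) = ceil(12.0841) = 13 bits


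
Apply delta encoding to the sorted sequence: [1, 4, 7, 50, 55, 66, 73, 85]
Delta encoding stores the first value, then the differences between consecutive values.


First value: 1
Deltas:
  4 - 1 = 3
  7 - 4 = 3
  50 - 7 = 43
  55 - 50 = 5
  66 - 55 = 11
  73 - 66 = 7
  85 - 73 = 12


Delta encoded: [1, 3, 3, 43, 5, 11, 7, 12]


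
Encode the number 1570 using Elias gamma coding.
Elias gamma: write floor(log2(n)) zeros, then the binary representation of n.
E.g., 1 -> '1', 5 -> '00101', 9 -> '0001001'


num_bits = floor(log2(1570)) + 1 = 11
leading_zeros = num_bits - 1 = 10
binary(1570) = 11000100010

Elias gamma(1570) = '0000000000' + '11000100010' = 000000000011000100010 (21 bits)


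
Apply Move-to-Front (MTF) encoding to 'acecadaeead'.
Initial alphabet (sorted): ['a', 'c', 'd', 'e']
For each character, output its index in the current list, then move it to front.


MTF encoding:
'a': index 0 in ['a', 'c', 'd', 'e'] -> ['a', 'c', 'd', 'e']
'c': index 1 in ['a', 'c', 'd', 'e'] -> ['c', 'a', 'd', 'e']
'e': index 3 in ['c', 'a', 'd', 'e'] -> ['e', 'c', 'a', 'd']
'c': index 1 in ['e', 'c', 'a', 'd'] -> ['c', 'e', 'a', 'd']
'a': index 2 in ['c', 'e', 'a', 'd'] -> ['a', 'c', 'e', 'd']
'd': index 3 in ['a', 'c', 'e', 'd'] -> ['d', 'a', 'c', 'e']
'a': index 1 in ['d', 'a', 'c', 'e'] -> ['a', 'd', 'c', 'e']
'e': index 3 in ['a', 'd', 'c', 'e'] -> ['e', 'a', 'd', 'c']
'e': index 0 in ['e', 'a', 'd', 'c'] -> ['e', 'a', 'd', 'c']
'a': index 1 in ['e', 'a', 'd', 'c'] -> ['a', 'e', 'd', 'c']
'd': index 2 in ['a', 'e', 'd', 'c'] -> ['d', 'a', 'e', 'c']


Output: [0, 1, 3, 1, 2, 3, 1, 3, 0, 1, 2]


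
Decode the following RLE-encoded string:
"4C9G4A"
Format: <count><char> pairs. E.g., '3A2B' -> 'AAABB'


Expanding each <count><char> pair:
  4C -> 'CCCC'
  9G -> 'GGGGGGGGG'
  4A -> 'AAAA'

Decoded = CCCCGGGGGGGGGAAAA


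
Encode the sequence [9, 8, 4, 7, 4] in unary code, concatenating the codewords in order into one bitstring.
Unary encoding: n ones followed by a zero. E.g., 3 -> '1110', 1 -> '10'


Encode each number as n ones followed by a terminating 0:
  9 -> 1111111110 (10 bits)
  8 -> 111111110 (9 bits)
  4 -> 11110 (5 bits)
  7 -> 11111110 (8 bits)
  4 -> 11110 (5 bits)
Total length = 10 + 9 + 5 + 8 + 5 = 37 bits.

Unary([9, 8, 4, 7, 4]) = 1111111110111111110111101111111011110 (37 bits)


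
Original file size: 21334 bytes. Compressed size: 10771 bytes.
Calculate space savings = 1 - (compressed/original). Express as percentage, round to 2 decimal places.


ratio = compressed/original = 10771/21334 = 0.504875
savings = 1 - ratio = 1 - 0.504875 = 0.495125
as a percentage: 0.495125 * 100 = 49.51%

Space savings = 1 - 10771/21334 = 49.51%


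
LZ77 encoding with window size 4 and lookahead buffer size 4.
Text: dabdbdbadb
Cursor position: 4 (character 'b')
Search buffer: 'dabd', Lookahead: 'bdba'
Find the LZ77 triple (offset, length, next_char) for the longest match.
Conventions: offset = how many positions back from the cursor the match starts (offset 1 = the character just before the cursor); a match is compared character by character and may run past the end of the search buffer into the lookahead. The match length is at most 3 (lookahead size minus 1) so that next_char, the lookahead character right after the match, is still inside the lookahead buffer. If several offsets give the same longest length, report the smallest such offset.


Try each offset into the search buffer:
  offset=1 (pos 3, char 'd'): match length 0
  offset=2 (pos 2, char 'b'): match length 3
  offset=3 (pos 1, char 'a'): match length 0
  offset=4 (pos 0, char 'd'): match length 0
Longest match has length 3 at offset 2.
next_char = character at position 4 + 3 = 7 -> 'a'

Best match: offset=2, length=3 (matching 'bdb' starting at position 2)
LZ77 triple: (2, 3, 'a')


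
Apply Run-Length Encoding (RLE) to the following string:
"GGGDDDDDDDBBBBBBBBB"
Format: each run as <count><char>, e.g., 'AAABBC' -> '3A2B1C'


Scanning runs left to right:
  i=0: run of 'G' x 3 -> '3G'
  i=3: run of 'D' x 7 -> '7D'
  i=10: run of 'B' x 9 -> '9B'

RLE = 3G7D9B


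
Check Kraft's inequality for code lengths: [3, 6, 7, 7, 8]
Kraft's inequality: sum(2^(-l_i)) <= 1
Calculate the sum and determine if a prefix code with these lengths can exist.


Sum = 2^(-3) + 2^(-6) + 2^(-7) + 2^(-7) + 2^(-8)
    = 0.125 + 0.015625 + 0.0078125 + 0.0078125 + 0.00390625
    = 41/256 = 0.16015625
Since 0.16015625 <= 1, Kraft's inequality IS satisfied.
A prefix code with these lengths CAN exist.

Kraft sum = 0.16015625. Satisfied.


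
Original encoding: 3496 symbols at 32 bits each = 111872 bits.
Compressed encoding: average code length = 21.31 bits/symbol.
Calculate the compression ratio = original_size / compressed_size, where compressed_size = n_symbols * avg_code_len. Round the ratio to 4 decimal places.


original_size = n_symbols * orig_bits = 3496 * 32 = 111872 bits
compressed_size = n_symbols * avg_code_len = 3496 * 21.31 = 74499.76 bits
ratio = original_size / compressed_size = 111872 / 74499.76 = 1.5016

Compression ratio = 1.5016


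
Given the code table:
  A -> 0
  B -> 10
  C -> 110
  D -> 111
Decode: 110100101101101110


Decoding:
110 -> C
10 -> B
0 -> A
10 -> B
110 -> C
110 -> C
111 -> D
0 -> A


Result: CBABCCDA


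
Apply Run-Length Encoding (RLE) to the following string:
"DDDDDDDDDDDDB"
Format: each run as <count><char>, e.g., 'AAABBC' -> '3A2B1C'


Scanning runs left to right:
  i=0: run of 'D' x 12 -> '12D'
  i=12: run of 'B' x 1 -> '1B'

RLE = 12D1B


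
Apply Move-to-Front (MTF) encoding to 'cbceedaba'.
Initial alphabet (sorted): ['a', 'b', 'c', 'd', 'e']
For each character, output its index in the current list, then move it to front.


MTF encoding:
'c': index 2 in ['a', 'b', 'c', 'd', 'e'] -> ['c', 'a', 'b', 'd', 'e']
'b': index 2 in ['c', 'a', 'b', 'd', 'e'] -> ['b', 'c', 'a', 'd', 'e']
'c': index 1 in ['b', 'c', 'a', 'd', 'e'] -> ['c', 'b', 'a', 'd', 'e']
'e': index 4 in ['c', 'b', 'a', 'd', 'e'] -> ['e', 'c', 'b', 'a', 'd']
'e': index 0 in ['e', 'c', 'b', 'a', 'd'] -> ['e', 'c', 'b', 'a', 'd']
'd': index 4 in ['e', 'c', 'b', 'a', 'd'] -> ['d', 'e', 'c', 'b', 'a']
'a': index 4 in ['d', 'e', 'c', 'b', 'a'] -> ['a', 'd', 'e', 'c', 'b']
'b': index 4 in ['a', 'd', 'e', 'c', 'b'] -> ['b', 'a', 'd', 'e', 'c']
'a': index 1 in ['b', 'a', 'd', 'e', 'c'] -> ['a', 'b', 'd', 'e', 'c']


Output: [2, 2, 1, 4, 0, 4, 4, 4, 1]


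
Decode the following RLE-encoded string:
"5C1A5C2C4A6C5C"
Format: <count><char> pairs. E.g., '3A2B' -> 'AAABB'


Expanding each <count><char> pair:
  5C -> 'CCCCC'
  1A -> 'A'
  5C -> 'CCCCC'
  2C -> 'CC'
  4A -> 'AAAA'
  6C -> 'CCCCCC'
  5C -> 'CCCCC'

Decoded = CCCCCACCCCCCCAAAACCCCCCCCCCC


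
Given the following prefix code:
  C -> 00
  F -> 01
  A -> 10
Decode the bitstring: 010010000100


Decoding step by step:
Bits 01 -> F
Bits 00 -> C
Bits 10 -> A
Bits 00 -> C
Bits 01 -> F
Bits 00 -> C


Decoded message: FCACFC


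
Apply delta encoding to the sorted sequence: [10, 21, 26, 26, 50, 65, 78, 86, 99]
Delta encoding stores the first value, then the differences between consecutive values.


First value: 10
Deltas:
  21 - 10 = 11
  26 - 21 = 5
  26 - 26 = 0
  50 - 26 = 24
  65 - 50 = 15
  78 - 65 = 13
  86 - 78 = 8
  99 - 86 = 13


Delta encoded: [10, 11, 5, 0, 24, 15, 13, 8, 13]


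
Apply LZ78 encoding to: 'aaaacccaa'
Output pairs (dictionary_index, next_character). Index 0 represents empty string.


LZ78 encoding steps:
Dictionary: {0: ''}
Step 1: w='' (idx 0), next='a' -> output (0, 'a'), add 'a' as idx 1
Step 2: w='a' (idx 1), next='a' -> output (1, 'a'), add 'aa' as idx 2
Step 3: w='a' (idx 1), next='c' -> output (1, 'c'), add 'ac' as idx 3
Step 4: w='' (idx 0), next='c' -> output (0, 'c'), add 'c' as idx 4
Step 5: w='c' (idx 4), next='a' -> output (4, 'a'), add 'ca' as idx 5
Step 6: w='a' (idx 1), end of input -> output (1, '')


Encoded: [(0, 'a'), (1, 'a'), (1, 'c'), (0, 'c'), (4, 'a'), (1, '')]


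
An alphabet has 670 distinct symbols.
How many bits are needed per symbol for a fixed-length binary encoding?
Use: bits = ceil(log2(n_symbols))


log2(670) = 9.388
Bracket: 2^9 = 512 < 670 <= 2^10 = 1024
So ceil(log2(670)) = 10

bits = ceil(log2(670)) = ceil(9.388) = 10 bits


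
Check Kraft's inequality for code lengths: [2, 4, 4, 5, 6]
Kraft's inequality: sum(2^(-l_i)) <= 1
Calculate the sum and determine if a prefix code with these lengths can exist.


Sum = 2^(-2) + 2^(-4) + 2^(-4) + 2^(-5) + 2^(-6)
    = 0.25 + 0.0625 + 0.0625 + 0.03125 + 0.015625
    = 27/64 = 0.421875
Since 0.421875 <= 1, Kraft's inequality IS satisfied.
A prefix code with these lengths CAN exist.

Kraft sum = 0.421875. Satisfied.


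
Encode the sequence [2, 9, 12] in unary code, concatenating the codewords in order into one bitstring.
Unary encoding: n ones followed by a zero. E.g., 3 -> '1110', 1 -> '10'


Encode each number as n ones followed by a terminating 0:
  2 -> 110 (3 bits)
  9 -> 1111111110 (10 bits)
  12 -> 1111111111110 (13 bits)
Total length = 3 + 10 + 13 = 26 bits.

Unary([2, 9, 12]) = 11011111111101111111111110 (26 bits)


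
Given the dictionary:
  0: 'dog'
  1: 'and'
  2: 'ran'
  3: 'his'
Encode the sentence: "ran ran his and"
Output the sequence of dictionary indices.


Look up each word in the dictionary:
  'ran' -> 2
  'ran' -> 2
  'his' -> 3
  'and' -> 1

Encoded: [2, 2, 3, 1]


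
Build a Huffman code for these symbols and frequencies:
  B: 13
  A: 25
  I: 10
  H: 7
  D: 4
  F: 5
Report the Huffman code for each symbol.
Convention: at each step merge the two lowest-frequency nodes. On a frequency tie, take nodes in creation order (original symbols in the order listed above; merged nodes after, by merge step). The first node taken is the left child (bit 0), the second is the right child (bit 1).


Huffman tree construction:
Step 1: Merge D(4) + F(5) = 9
Step 2: Merge H(7) + (D+F)(9) = 16
Step 3: Merge I(10) + B(13) = 23
Step 4: Merge (H+(D+F))(16) + (I+B)(23) = 39
Step 5: Merge A(25) + ((H+(D+F))+(I+B))(39) = 64
Read each symbol's code off the tree from the root (left child = 0, right child = 1).

Codes:
  B: 111 (length 3)
  A: 0 (length 1)
  I: 110 (length 3)
  H: 100 (length 3)
  D: 1010 (length 4)
  F: 1011 (length 4)
Average code length: 151/64 = 2.3594 bits/symbol


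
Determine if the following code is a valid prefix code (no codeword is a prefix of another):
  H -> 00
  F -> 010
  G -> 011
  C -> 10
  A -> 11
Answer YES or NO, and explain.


Checking each pair (does one codeword prefix another?):
  H='00' vs F='010': no prefix
  H='00' vs G='011': no prefix
  H='00' vs C='10': no prefix
  H='00' vs A='11': no prefix
  F='010' vs H='00': no prefix
  F='010' vs G='011': no prefix
  F='010' vs C='10': no prefix
  F='010' vs A='11': no prefix
  G='011' vs H='00': no prefix
  G='011' vs F='010': no prefix
  G='011' vs C='10': no prefix
  G='011' vs A='11': no prefix
  C='10' vs H='00': no prefix
  C='10' vs F='010': no prefix
  C='10' vs G='011': no prefix
  C='10' vs A='11': no prefix
  A='11' vs H='00': no prefix
  A='11' vs F='010': no prefix
  A='11' vs G='011': no prefix
  A='11' vs C='10': no prefix
No violation found over all pairs.

YES -- this is a valid prefix code. No codeword is a prefix of any other codeword.


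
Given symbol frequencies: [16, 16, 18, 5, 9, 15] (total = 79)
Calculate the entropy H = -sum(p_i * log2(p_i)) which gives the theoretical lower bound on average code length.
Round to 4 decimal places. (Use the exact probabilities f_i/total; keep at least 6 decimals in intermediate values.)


Per-symbol terms -p_i * log2(p_i) with p_i = f_i/79:
  p = 16/79 = 0.202532: log2(p) = -2.303781, -p*log2(p) = 0.466589
  p = 16/79 = 0.202532: log2(p) = -2.303781, -p*log2(p) = 0.466589
  p = 18/79 = 0.227848: log2(p) = -2.133856, -p*log2(p) = 0.486195
  p = 5/79 = 0.063291: log2(p) = -3.981853, -p*log2(p) = 0.252016
  p = 9/79 = 0.113924: log2(p) = -3.133856, -p*log2(p) = 0.357022
  p = 15/79 = 0.189873: log2(p) = -2.396890, -p*log2(p) = 0.455106
H = 0.466589 + 0.466589 + 0.486195 + 0.252016 + 0.357022 + 0.455106 = 2.483517

H = 2.4835 bits/symbol


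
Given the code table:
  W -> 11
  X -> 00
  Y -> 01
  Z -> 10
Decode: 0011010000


Decoding:
00 -> X
11 -> W
01 -> Y
00 -> X
00 -> X


Result: XWYXX


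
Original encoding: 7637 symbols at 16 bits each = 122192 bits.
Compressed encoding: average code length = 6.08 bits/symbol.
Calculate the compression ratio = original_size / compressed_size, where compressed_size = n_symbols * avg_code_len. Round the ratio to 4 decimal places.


original_size = n_symbols * orig_bits = 7637 * 16 = 122192 bits
compressed_size = n_symbols * avg_code_len = 7637 * 6.08 = 46432.96 bits
ratio = original_size / compressed_size = 122192 / 46432.96 = 2.6316

Compression ratio = 2.6316


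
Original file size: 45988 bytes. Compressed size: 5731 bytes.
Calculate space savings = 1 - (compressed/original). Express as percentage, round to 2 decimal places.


ratio = compressed/original = 5731/45988 = 0.124619
savings = 1 - ratio = 1 - 0.124619 = 0.875381
as a percentage: 0.875381 * 100 = 87.54%

Space savings = 1 - 5731/45988 = 87.54%


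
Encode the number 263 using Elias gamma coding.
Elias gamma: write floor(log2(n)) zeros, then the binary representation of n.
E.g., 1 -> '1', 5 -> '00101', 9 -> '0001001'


num_bits = floor(log2(263)) + 1 = 9
leading_zeros = num_bits - 1 = 8
binary(263) = 100000111

Elias gamma(263) = '00000000' + '100000111' = 00000000100000111 (17 bits)


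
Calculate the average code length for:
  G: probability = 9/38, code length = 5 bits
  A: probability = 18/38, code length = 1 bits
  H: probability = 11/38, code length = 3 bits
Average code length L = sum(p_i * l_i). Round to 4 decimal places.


Weighted contributions p_i * l_i:
  G: (9/38) * 5 = 45/38
  A: (18/38) * 1 = 18/38
  H: (11/38) * 3 = 33/38
Sum = (45 + 18 + 33)/38 = 96/38

L = 96/38 = 2.5263 bits/symbol


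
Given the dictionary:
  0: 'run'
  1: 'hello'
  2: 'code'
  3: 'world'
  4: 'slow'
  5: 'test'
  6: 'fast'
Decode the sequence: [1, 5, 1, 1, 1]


Look up each index in the dictionary:
  1 -> 'hello'
  5 -> 'test'
  1 -> 'hello'
  1 -> 'hello'
  1 -> 'hello'

Decoded: "hello test hello hello hello"


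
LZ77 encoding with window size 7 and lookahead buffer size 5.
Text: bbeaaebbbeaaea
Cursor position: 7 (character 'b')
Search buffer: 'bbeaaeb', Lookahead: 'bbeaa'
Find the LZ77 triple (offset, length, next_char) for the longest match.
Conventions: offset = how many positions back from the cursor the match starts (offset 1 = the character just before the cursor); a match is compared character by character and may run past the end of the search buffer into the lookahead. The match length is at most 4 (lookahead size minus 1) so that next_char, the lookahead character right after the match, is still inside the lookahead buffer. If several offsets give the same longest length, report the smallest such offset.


Try each offset into the search buffer:
  offset=1 (pos 6, char 'b'): match length 2
  offset=2 (pos 5, char 'e'): match length 0
  offset=3 (pos 4, char 'a'): match length 0
  offset=4 (pos 3, char 'a'): match length 0
  offset=5 (pos 2, char 'e'): match length 0
  offset=6 (pos 1, char 'b'): match length 1
  offset=7 (pos 0, char 'b'): match length 4
Longest match has length 4 at offset 7.
next_char = character at position 7 + 4 = 11 -> 'a'

Best match: offset=7, length=4 (matching 'bbea' starting at position 0)
LZ77 triple: (7, 4, 'a')


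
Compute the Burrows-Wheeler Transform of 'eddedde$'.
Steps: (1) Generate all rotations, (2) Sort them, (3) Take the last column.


Rotations (sorted):
  0: $eddedde -> last char: e
  1: dde$edde -> last char: e
  2: ddedde$e -> last char: e
  3: de$edded -> last char: d
  4: dedde$ed -> last char: d
  5: e$eddedd -> last char: d
  6: edde$edd -> last char: d
  7: eddedde$ -> last char: $


BWT = eeedddd$


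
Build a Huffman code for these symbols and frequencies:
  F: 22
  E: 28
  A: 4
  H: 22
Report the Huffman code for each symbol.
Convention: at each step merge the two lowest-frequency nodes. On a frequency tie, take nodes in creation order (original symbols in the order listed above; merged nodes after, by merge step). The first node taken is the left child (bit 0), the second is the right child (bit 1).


Huffman tree construction:
Step 1: Merge A(4) + F(22) = 26
Step 2: Merge H(22) + (A+F)(26) = 48
Step 3: Merge E(28) + (H+(A+F))(48) = 76
Read each symbol's code off the tree from the root (left child = 0, right child = 1).

Codes:
  F: 111 (length 3)
  E: 0 (length 1)
  A: 110 (length 3)
  H: 10 (length 2)
Average code length: 150/76 = 1.9737 bits/symbol


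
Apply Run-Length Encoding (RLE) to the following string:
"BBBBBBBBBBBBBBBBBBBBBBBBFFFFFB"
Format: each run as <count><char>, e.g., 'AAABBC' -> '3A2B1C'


Scanning runs left to right:
  i=0: run of 'B' x 24 -> '24B'
  i=24: run of 'F' x 5 -> '5F'
  i=29: run of 'B' x 1 -> '1B'

RLE = 24B5F1B


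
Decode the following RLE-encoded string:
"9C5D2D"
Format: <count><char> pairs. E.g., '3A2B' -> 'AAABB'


Expanding each <count><char> pair:
  9C -> 'CCCCCCCCC'
  5D -> 'DDDDD'
  2D -> 'DD'

Decoded = CCCCCCCCCDDDDDDD


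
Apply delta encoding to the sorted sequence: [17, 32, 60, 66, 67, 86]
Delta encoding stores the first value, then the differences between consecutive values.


First value: 17
Deltas:
  32 - 17 = 15
  60 - 32 = 28
  66 - 60 = 6
  67 - 66 = 1
  86 - 67 = 19


Delta encoded: [17, 15, 28, 6, 1, 19]


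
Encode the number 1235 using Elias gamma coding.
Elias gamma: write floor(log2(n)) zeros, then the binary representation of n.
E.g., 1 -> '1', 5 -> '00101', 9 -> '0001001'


num_bits = floor(log2(1235)) + 1 = 11
leading_zeros = num_bits - 1 = 10
binary(1235) = 10011010011

Elias gamma(1235) = '0000000000' + '10011010011' = 000000000010011010011 (21 bits)


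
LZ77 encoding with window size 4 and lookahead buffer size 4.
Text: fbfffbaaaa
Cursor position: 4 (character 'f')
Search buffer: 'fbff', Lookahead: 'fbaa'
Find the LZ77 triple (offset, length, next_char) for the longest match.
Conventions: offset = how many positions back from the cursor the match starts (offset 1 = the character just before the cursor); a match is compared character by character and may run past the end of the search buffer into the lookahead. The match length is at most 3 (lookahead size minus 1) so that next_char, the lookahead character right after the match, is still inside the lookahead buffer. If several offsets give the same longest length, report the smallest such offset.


Try each offset into the search buffer:
  offset=1 (pos 3, char 'f'): match length 1
  offset=2 (pos 2, char 'f'): match length 1
  offset=3 (pos 1, char 'b'): match length 0
  offset=4 (pos 0, char 'f'): match length 2
Longest match has length 2 at offset 4.
next_char = character at position 4 + 2 = 6 -> 'a'

Best match: offset=4, length=2 (matching 'fb' starting at position 0)
LZ77 triple: (4, 2, 'a')


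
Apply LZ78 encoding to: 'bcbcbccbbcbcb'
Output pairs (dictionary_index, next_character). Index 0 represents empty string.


LZ78 encoding steps:
Dictionary: {0: ''}
Step 1: w='' (idx 0), next='b' -> output (0, 'b'), add 'b' as idx 1
Step 2: w='' (idx 0), next='c' -> output (0, 'c'), add 'c' as idx 2
Step 3: w='b' (idx 1), next='c' -> output (1, 'c'), add 'bc' as idx 3
Step 4: w='bc' (idx 3), next='c' -> output (3, 'c'), add 'bcc' as idx 4
Step 5: w='b' (idx 1), next='b' -> output (1, 'b'), add 'bb' as idx 5
Step 6: w='c' (idx 2), next='b' -> output (2, 'b'), add 'cb' as idx 6
Step 7: w='cb' (idx 6), end of input -> output (6, '')


Encoded: [(0, 'b'), (0, 'c'), (1, 'c'), (3, 'c'), (1, 'b'), (2, 'b'), (6, '')]


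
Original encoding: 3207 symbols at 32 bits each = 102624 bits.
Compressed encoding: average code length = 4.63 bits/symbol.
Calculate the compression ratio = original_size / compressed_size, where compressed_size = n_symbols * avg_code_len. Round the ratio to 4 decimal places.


original_size = n_symbols * orig_bits = 3207 * 32 = 102624 bits
compressed_size = n_symbols * avg_code_len = 3207 * 4.63 = 14848.41 bits
ratio = original_size / compressed_size = 102624 / 14848.41 = 6.9114

Compression ratio = 6.9114


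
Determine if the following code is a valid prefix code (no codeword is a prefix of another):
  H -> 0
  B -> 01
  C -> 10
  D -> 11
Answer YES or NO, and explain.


Checking each pair (does one codeword prefix another?):
  H='0' vs B='01': prefix -- VIOLATION

NO -- this is NOT a valid prefix code. H (0) is a prefix of B (01).


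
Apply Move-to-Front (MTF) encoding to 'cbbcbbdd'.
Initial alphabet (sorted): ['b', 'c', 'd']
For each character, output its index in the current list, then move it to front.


MTF encoding:
'c': index 1 in ['b', 'c', 'd'] -> ['c', 'b', 'd']
'b': index 1 in ['c', 'b', 'd'] -> ['b', 'c', 'd']
'b': index 0 in ['b', 'c', 'd'] -> ['b', 'c', 'd']
'c': index 1 in ['b', 'c', 'd'] -> ['c', 'b', 'd']
'b': index 1 in ['c', 'b', 'd'] -> ['b', 'c', 'd']
'b': index 0 in ['b', 'c', 'd'] -> ['b', 'c', 'd']
'd': index 2 in ['b', 'c', 'd'] -> ['d', 'b', 'c']
'd': index 0 in ['d', 'b', 'c'] -> ['d', 'b', 'c']


Output: [1, 1, 0, 1, 1, 0, 2, 0]


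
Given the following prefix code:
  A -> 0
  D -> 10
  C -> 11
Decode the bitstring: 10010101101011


Decoding step by step:
Bits 10 -> D
Bits 0 -> A
Bits 10 -> D
Bits 10 -> D
Bits 11 -> C
Bits 0 -> A
Bits 10 -> D
Bits 11 -> C


Decoded message: DADDCADC


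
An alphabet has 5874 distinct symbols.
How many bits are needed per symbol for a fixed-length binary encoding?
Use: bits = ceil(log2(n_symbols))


log2(5874) = 12.5201
Bracket: 2^12 = 4096 < 5874 <= 2^13 = 8192
So ceil(log2(5874)) = 13

bits = ceil(log2(5874)) = ceil(12.5201) = 13 bits


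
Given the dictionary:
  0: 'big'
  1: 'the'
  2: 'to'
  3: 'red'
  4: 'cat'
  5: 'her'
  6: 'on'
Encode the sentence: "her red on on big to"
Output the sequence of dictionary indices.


Look up each word in the dictionary:
  'her' -> 5
  'red' -> 3
  'on' -> 6
  'on' -> 6
  'big' -> 0
  'to' -> 2

Encoded: [5, 3, 6, 6, 0, 2]


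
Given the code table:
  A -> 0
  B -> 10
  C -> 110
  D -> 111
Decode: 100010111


Decoding:
10 -> B
0 -> A
0 -> A
10 -> B
111 -> D


Result: BAABD


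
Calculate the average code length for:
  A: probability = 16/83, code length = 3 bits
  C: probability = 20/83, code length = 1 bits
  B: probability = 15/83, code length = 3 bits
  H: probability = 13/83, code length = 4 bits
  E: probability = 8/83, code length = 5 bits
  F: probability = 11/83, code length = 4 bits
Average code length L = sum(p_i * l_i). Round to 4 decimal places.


Weighted contributions p_i * l_i:
  A: (16/83) * 3 = 48/83
  C: (20/83) * 1 = 20/83
  B: (15/83) * 3 = 45/83
  H: (13/83) * 4 = 52/83
  E: (8/83) * 5 = 40/83
  F: (11/83) * 4 = 44/83
Sum = (48 + 20 + 45 + 52 + 40 + 44)/83 = 249/83

L = 249/83 = 3.0000 bits/symbol


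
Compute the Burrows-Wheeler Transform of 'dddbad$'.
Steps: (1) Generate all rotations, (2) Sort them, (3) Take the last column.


Rotations (sorted):
  0: $dddbad -> last char: d
  1: ad$dddb -> last char: b
  2: bad$ddd -> last char: d
  3: d$dddba -> last char: a
  4: dbad$dd -> last char: d
  5: ddbad$d -> last char: d
  6: dddbad$ -> last char: $


BWT = dbdadd$


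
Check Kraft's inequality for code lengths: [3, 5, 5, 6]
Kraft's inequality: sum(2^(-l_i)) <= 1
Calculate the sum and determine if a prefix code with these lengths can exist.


Sum = 2^(-3) + 2^(-5) + 2^(-5) + 2^(-6)
    = 0.125 + 0.03125 + 0.03125 + 0.015625
    = 13/64 = 0.203125
Since 0.203125 <= 1, Kraft's inequality IS satisfied.
A prefix code with these lengths CAN exist.

Kraft sum = 0.203125. Satisfied.


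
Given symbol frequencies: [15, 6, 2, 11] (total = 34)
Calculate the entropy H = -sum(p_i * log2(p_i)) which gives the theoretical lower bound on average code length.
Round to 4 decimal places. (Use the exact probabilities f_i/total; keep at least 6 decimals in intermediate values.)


Per-symbol terms -p_i * log2(p_i) with p_i = f_i/34:
  p = 15/34 = 0.441176: log2(p) = -1.180572, -p*log2(p) = 0.520841
  p = 6/34 = 0.176471: log2(p) = -2.502500, -p*log2(p) = 0.441618
  p = 2/34 = 0.058824: log2(p) = -4.087463, -p*log2(p) = 0.240439
  p = 11/34 = 0.323529: log2(p) = -1.628031, -p*log2(p) = 0.526716
H = 0.520841 + 0.441618 + 0.240439 + 0.526716 = 1.729614

H = 1.7296 bits/symbol


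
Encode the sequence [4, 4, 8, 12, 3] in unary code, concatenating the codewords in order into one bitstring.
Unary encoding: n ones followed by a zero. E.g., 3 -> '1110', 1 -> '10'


Encode each number as n ones followed by a terminating 0:
  4 -> 11110 (5 bits)
  4 -> 11110 (5 bits)
  8 -> 111111110 (9 bits)
  12 -> 1111111111110 (13 bits)
  3 -> 1110 (4 bits)
Total length = 5 + 5 + 9 + 13 + 4 = 36 bits.

Unary([4, 4, 8, 12, 3]) = 111101111011111111011111111111101110 (36 bits)


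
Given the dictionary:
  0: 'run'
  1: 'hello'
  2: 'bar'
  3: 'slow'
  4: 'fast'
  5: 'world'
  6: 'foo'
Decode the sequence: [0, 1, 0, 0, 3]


Look up each index in the dictionary:
  0 -> 'run'
  1 -> 'hello'
  0 -> 'run'
  0 -> 'run'
  3 -> 'slow'

Decoded: "run hello run run slow"


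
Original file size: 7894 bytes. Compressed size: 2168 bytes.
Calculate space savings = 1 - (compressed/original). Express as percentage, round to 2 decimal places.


ratio = compressed/original = 2168/7894 = 0.274639
savings = 1 - ratio = 1 - 0.274639 = 0.725361
as a percentage: 0.725361 * 100 = 72.54%

Space savings = 1 - 2168/7894 = 72.54%


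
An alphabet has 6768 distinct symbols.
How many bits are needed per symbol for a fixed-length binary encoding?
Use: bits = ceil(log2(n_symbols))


log2(6768) = 12.7245
Bracket: 2^12 = 4096 < 6768 <= 2^13 = 8192
So ceil(log2(6768)) = 13

bits = ceil(log2(6768)) = ceil(12.7245) = 13 bits


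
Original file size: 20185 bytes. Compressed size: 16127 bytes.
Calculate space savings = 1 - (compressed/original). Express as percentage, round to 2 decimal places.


ratio = compressed/original = 16127/20185 = 0.79896
savings = 1 - ratio = 1 - 0.79896 = 0.20104
as a percentage: 0.20104 * 100 = 20.1%

Space savings = 1 - 16127/20185 = 20.1%


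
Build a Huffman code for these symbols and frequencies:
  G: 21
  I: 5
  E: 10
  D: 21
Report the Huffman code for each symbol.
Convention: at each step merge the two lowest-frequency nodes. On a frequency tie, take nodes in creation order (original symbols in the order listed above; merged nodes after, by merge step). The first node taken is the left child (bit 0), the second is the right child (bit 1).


Huffman tree construction:
Step 1: Merge I(5) + E(10) = 15
Step 2: Merge (I+E)(15) + G(21) = 36
Step 3: Merge D(21) + ((I+E)+G)(36) = 57
Read each symbol's code off the tree from the root (left child = 0, right child = 1).

Codes:
  G: 11 (length 2)
  I: 100 (length 3)
  E: 101 (length 3)
  D: 0 (length 1)
Average code length: 108/57 = 1.8947 bits/symbol


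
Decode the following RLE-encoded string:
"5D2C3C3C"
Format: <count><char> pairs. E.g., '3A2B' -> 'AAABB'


Expanding each <count><char> pair:
  5D -> 'DDDDD'
  2C -> 'CC'
  3C -> 'CCC'
  3C -> 'CCC'

Decoded = DDDDDCCCCCCCC


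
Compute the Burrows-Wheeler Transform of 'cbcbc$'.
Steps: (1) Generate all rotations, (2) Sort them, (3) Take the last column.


Rotations (sorted):
  0: $cbcbc -> last char: c
  1: bc$cbc -> last char: c
  2: bcbc$c -> last char: c
  3: c$cbcb -> last char: b
  4: cbc$cb -> last char: b
  5: cbcbc$ -> last char: $


BWT = cccbb$


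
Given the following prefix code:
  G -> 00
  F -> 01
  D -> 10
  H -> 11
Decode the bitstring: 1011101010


Decoding step by step:
Bits 10 -> D
Bits 11 -> H
Bits 10 -> D
Bits 10 -> D
Bits 10 -> D


Decoded message: DHDDD


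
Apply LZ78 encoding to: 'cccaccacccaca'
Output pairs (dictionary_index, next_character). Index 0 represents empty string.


LZ78 encoding steps:
Dictionary: {0: ''}
Step 1: w='' (idx 0), next='c' -> output (0, 'c'), add 'c' as idx 1
Step 2: w='c' (idx 1), next='c' -> output (1, 'c'), add 'cc' as idx 2
Step 3: w='' (idx 0), next='a' -> output (0, 'a'), add 'a' as idx 3
Step 4: w='cc' (idx 2), next='a' -> output (2, 'a'), add 'cca' as idx 4
Step 5: w='cc' (idx 2), next='c' -> output (2, 'c'), add 'ccc' as idx 5
Step 6: w='a' (idx 3), next='c' -> output (3, 'c'), add 'ac' as idx 6
Step 7: w='a' (idx 3), end of input -> output (3, '')


Encoded: [(0, 'c'), (1, 'c'), (0, 'a'), (2, 'a'), (2, 'c'), (3, 'c'), (3, '')]


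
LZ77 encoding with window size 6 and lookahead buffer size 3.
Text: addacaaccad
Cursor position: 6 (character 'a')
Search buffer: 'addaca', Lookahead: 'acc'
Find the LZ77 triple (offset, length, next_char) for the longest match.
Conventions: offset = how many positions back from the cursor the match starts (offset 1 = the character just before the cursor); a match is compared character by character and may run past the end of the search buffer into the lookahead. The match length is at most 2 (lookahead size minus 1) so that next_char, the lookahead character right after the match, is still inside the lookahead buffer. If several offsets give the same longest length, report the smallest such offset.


Try each offset into the search buffer:
  offset=1 (pos 5, char 'a'): match length 1
  offset=2 (pos 4, char 'c'): match length 0
  offset=3 (pos 3, char 'a'): match length 2
  offset=4 (pos 2, char 'd'): match length 0
  offset=5 (pos 1, char 'd'): match length 0
  offset=6 (pos 0, char 'a'): match length 1
Longest match has length 2 at offset 3.
next_char = character at position 6 + 2 = 8 -> 'c'

Best match: offset=3, length=2 (matching 'ac' starting at position 3)
LZ77 triple: (3, 2, 'c')


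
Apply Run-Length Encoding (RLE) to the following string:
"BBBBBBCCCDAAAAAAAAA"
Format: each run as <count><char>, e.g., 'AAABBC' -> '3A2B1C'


Scanning runs left to right:
  i=0: run of 'B' x 6 -> '6B'
  i=6: run of 'C' x 3 -> '3C'
  i=9: run of 'D' x 1 -> '1D'
  i=10: run of 'A' x 9 -> '9A'

RLE = 6B3C1D9A


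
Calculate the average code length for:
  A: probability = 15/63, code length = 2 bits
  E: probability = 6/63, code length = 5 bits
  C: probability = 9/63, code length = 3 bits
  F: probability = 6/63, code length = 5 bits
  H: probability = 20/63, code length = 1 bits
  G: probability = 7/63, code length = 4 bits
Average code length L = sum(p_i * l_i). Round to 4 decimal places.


Weighted contributions p_i * l_i:
  A: (15/63) * 2 = 30/63
  E: (6/63) * 5 = 30/63
  C: (9/63) * 3 = 27/63
  F: (6/63) * 5 = 30/63
  H: (20/63) * 1 = 20/63
  G: (7/63) * 4 = 28/63
Sum = (30 + 30 + 27 + 30 + 20 + 28)/63 = 165/63

L = 165/63 = 2.6190 bits/symbol


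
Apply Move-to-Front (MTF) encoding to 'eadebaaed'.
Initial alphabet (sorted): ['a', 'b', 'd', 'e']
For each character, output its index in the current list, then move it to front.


MTF encoding:
'e': index 3 in ['a', 'b', 'd', 'e'] -> ['e', 'a', 'b', 'd']
'a': index 1 in ['e', 'a', 'b', 'd'] -> ['a', 'e', 'b', 'd']
'd': index 3 in ['a', 'e', 'b', 'd'] -> ['d', 'a', 'e', 'b']
'e': index 2 in ['d', 'a', 'e', 'b'] -> ['e', 'd', 'a', 'b']
'b': index 3 in ['e', 'd', 'a', 'b'] -> ['b', 'e', 'd', 'a']
'a': index 3 in ['b', 'e', 'd', 'a'] -> ['a', 'b', 'e', 'd']
'a': index 0 in ['a', 'b', 'e', 'd'] -> ['a', 'b', 'e', 'd']
'e': index 2 in ['a', 'b', 'e', 'd'] -> ['e', 'a', 'b', 'd']
'd': index 3 in ['e', 'a', 'b', 'd'] -> ['d', 'e', 'a', 'b']


Output: [3, 1, 3, 2, 3, 3, 0, 2, 3]


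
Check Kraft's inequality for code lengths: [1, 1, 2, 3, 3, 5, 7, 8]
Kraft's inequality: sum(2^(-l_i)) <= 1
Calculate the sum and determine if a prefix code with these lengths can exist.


Sum = 2^(-1) + 2^(-1) + 2^(-2) + 2^(-3) + 2^(-3) + 2^(-5) + 2^(-7) + 2^(-8)
    = 0.5 + 0.5 + 0.25 + 0.125 + 0.125 + 0.03125 + 0.0078125 + 0.00390625
    = 395/256 = 1.54296875
Since 1.54296875 > 1, Kraft's inequality is NOT satisfied.
A prefix code with these lengths CANNOT exist.

Kraft sum = 1.54296875. Not satisfied.


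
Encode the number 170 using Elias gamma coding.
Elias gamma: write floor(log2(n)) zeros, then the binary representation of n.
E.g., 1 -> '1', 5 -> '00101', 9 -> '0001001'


num_bits = floor(log2(170)) + 1 = 8
leading_zeros = num_bits - 1 = 7
binary(170) = 10101010

Elias gamma(170) = '0000000' + '10101010' = 000000010101010 (15 bits)


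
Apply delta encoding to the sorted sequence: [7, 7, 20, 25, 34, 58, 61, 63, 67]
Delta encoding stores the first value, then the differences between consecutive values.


First value: 7
Deltas:
  7 - 7 = 0
  20 - 7 = 13
  25 - 20 = 5
  34 - 25 = 9
  58 - 34 = 24
  61 - 58 = 3
  63 - 61 = 2
  67 - 63 = 4


Delta encoded: [7, 0, 13, 5, 9, 24, 3, 2, 4]


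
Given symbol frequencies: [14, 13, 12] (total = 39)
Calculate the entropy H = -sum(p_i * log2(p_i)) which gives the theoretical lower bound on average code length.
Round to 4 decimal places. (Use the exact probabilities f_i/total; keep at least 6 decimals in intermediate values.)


Per-symbol terms -p_i * log2(p_i) with p_i = f_i/39:
  p = 14/39 = 0.358974: log2(p) = -1.478047, -p*log2(p) = 0.530581
  p = 13/39 = 0.333333: log2(p) = -1.584963, -p*log2(p) = 0.528321
  p = 12/39 = 0.307692: log2(p) = -1.700440, -p*log2(p) = 0.523212
H = 0.530581 + 0.528321 + 0.523212 = 1.582114

H = 1.5821 bits/symbol


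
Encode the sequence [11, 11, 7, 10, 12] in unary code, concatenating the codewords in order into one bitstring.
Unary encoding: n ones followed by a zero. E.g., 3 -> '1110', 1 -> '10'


Encode each number as n ones followed by a terminating 0:
  11 -> 111111111110 (12 bits)
  11 -> 111111111110 (12 bits)
  7 -> 11111110 (8 bits)
  10 -> 11111111110 (11 bits)
  12 -> 1111111111110 (13 bits)
Total length = 12 + 12 + 8 + 11 + 13 = 56 bits.

Unary([11, 11, 7, 10, 12]) = 11111111111011111111111011111110111111111101111111111110 (56 bits)


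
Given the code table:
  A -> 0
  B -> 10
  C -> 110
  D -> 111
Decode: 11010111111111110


Decoding:
110 -> C
10 -> B
111 -> D
111 -> D
111 -> D
110 -> C


Result: CBDDDC


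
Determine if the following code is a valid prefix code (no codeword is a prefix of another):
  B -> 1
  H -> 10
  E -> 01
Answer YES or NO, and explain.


Checking each pair (does one codeword prefix another?):
  B='1' vs H='10': prefix -- VIOLATION

NO -- this is NOT a valid prefix code. B (1) is a prefix of H (10).


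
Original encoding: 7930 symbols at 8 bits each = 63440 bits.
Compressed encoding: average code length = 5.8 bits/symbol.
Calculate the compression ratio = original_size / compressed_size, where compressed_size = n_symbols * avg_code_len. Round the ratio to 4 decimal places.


original_size = n_symbols * orig_bits = 7930 * 8 = 63440 bits
compressed_size = n_symbols * avg_code_len = 7930 * 5.8 = 45994.0 bits
ratio = original_size / compressed_size = 63440 / 45994.0 = 1.3793

Compression ratio = 1.3793


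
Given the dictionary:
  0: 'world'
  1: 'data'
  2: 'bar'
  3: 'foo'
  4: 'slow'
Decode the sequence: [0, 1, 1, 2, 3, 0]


Look up each index in the dictionary:
  0 -> 'world'
  1 -> 'data'
  1 -> 'data'
  2 -> 'bar'
  3 -> 'foo'
  0 -> 'world'

Decoded: "world data data bar foo world"


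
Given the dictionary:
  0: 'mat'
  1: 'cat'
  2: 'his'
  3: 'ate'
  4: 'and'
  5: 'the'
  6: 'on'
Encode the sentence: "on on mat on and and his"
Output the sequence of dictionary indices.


Look up each word in the dictionary:
  'on' -> 6
  'on' -> 6
  'mat' -> 0
  'on' -> 6
  'and' -> 4
  'and' -> 4
  'his' -> 2

Encoded: [6, 6, 0, 6, 4, 4, 2]


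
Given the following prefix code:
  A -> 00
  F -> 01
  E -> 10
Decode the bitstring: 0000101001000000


Decoding step by step:
Bits 00 -> A
Bits 00 -> A
Bits 10 -> E
Bits 10 -> E
Bits 01 -> F
Bits 00 -> A
Bits 00 -> A
Bits 00 -> A


Decoded message: AAEEFAAA
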